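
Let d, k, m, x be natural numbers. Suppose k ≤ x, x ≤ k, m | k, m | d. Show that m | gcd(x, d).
k ≤ x and x ≤ k, so k = x. m | k, so m | x. Since m | d, m | gcd(x, d).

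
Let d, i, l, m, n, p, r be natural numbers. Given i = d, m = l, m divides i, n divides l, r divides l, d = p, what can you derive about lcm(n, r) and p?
lcm(n, r) divides p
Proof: n divides l and r divides l, hence lcm(n, r) divides l. From i = d and d = p, i = p. Since m divides i, m divides p. From m = l, l divides p. Because lcm(n, r) divides l, lcm(n, r) divides p.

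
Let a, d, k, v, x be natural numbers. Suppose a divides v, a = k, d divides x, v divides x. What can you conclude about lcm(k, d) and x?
lcm(k, d) divides x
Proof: Since a divides v and v divides x, a divides x. Since a = k, k divides x. Since d divides x, lcm(k, d) divides x.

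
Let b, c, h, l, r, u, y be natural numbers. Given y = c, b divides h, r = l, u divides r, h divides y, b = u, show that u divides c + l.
b = u and b divides h, hence u divides h. h divides y, so u divides y. Since y = c, u divides c. r = l and u divides r, hence u divides l. Since u divides c, u divides c + l.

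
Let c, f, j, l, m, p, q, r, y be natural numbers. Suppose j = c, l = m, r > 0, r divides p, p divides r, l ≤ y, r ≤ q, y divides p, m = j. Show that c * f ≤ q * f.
l = m and m = j, therefore l = j. Since j = c, l = c. Because p divides r and r divides p, p = r. Since y divides p, y divides r. Since r > 0, y ≤ r. Since l ≤ y, l ≤ r. Since r ≤ q, l ≤ q. Since l = c, c ≤ q. By multiplying by a non-negative, c * f ≤ q * f.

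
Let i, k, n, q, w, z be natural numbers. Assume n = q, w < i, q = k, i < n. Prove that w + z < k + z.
n = q and q = k, hence n = k. i < n, so i < k. From w < i, w < k. Then w + z < k + z.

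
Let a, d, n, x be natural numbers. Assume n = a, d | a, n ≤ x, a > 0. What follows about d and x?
d ≤ x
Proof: d | a and a > 0, thus d ≤ a. Because n = a and n ≤ x, a ≤ x. Since d ≤ a, d ≤ x.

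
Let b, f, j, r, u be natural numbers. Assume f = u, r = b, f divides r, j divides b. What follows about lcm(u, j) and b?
lcm(u, j) divides b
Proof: r = b and f divides r, hence f divides b. Since f = u, u divides b. j divides b, so lcm(u, j) divides b.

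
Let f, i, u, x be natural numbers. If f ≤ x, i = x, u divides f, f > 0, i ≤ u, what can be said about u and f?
u = f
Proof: Because u divides f and f > 0, u ≤ f. Because i = x and i ≤ u, x ≤ u. f ≤ x, so f ≤ u. Since u ≤ f, u = f.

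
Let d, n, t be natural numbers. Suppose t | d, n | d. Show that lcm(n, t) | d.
n | d and t | d. Because lcm divides any common multiple, lcm(n, t) | d.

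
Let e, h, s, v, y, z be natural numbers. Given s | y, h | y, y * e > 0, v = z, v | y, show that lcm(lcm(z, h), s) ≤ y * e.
v = z and v | y, hence z | y. Since h | y, lcm(z, h) | y. Since s | y, lcm(lcm(z, h), s) | y. Then lcm(lcm(z, h), s) | y * e. Since y * e > 0, lcm(lcm(z, h), s) ≤ y * e.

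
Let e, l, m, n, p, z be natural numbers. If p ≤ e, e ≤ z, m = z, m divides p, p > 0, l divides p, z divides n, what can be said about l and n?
l divides n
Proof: From p ≤ e and e ≤ z, p ≤ z. Because m = z and m divides p, z divides p. Because p > 0, z ≤ p. p ≤ z, so p = z. From l divides p, l divides z. Since z divides n, l divides n.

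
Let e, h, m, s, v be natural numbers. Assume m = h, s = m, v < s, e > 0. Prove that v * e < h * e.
s = m and m = h, thus s = h. v < s, so v < h. Combined with e > 0, by multiplying by a positive, v * e < h * e.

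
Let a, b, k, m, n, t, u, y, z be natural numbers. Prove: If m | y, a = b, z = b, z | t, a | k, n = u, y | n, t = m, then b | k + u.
a = b and a | k, thus b | k. z = b and z | t, so b | t. Since t = m, b | m. m | y, so b | y. From n = u and y | n, y | u. b | y, so b | u. Since b | k, b | k + u.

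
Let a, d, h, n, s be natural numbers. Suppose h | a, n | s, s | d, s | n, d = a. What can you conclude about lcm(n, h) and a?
lcm(n, h) | a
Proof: From s | n and n | s, s = n. Since d = a and s | d, s | a. s = n, so n | a. Since h | a, lcm(n, h) | a.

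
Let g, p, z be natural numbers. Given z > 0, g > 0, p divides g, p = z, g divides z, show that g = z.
Because g divides z and z > 0, g ≤ z. p = z and p divides g, hence z divides g. From g > 0, z ≤ g. g ≤ z, so g = z.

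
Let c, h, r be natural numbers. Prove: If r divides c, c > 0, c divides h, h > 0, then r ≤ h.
r divides c and c > 0, so r ≤ c. From c divides h and h > 0, c ≤ h. Since r ≤ c, r ≤ h.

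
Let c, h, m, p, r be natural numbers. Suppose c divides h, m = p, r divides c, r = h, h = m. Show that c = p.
Because r = h and r divides c, h divides c. c divides h, so c = h. Since h = m, c = m. m = p, so c = p.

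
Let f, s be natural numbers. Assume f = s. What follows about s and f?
s = f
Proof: f = s. By symmetry, s = f.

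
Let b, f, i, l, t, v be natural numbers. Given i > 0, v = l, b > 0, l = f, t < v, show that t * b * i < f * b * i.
v = l and l = f, therefore v = f. t < v, so t < f. Since b > 0, t * b < f * b. Since i > 0, t * b * i < f * b * i.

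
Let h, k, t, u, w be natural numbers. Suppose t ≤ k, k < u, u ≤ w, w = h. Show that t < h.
Because k < u and u ≤ w, k < w. Since w = h, k < h. t ≤ k, so t < h.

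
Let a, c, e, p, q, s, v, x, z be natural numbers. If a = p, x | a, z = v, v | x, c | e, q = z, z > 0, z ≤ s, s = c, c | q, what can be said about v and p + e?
v | p + e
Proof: a = p and x | a, therefore x | p. v | x, so v | p. q = z and c | q, hence c | z. Since z > 0, c ≤ z. s = c and z ≤ s, therefore z ≤ c. c ≤ z, so c = z. z = v, so c = v. Since c | e, v | e. Since v | p, v | p + e.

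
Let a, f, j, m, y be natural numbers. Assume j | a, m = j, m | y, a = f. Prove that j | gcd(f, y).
a = f and j | a, therefore j | f. Since m = j and m | y, j | y. Since j | f, j | gcd(f, y).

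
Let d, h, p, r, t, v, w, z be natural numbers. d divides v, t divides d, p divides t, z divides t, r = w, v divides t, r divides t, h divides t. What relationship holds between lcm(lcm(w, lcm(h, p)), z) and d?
lcm(lcm(w, lcm(h, p)), z) divides d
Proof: From d divides v and v divides t, d divides t. t divides d, so t = d. r = w and r divides t, hence w divides t. Because h divides t and p divides t, lcm(h, p) divides t. Since w divides t, lcm(w, lcm(h, p)) divides t. Because z divides t, lcm(lcm(w, lcm(h, p)), z) divides t. t = d, so lcm(lcm(w, lcm(h, p)), z) divides d.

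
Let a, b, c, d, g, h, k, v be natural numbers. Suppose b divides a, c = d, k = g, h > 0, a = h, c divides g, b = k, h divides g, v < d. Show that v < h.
b = k and b divides a, so k divides a. From k = g, g divides a. a = h, so g divides h. Since h divides g, g = h. c divides g, so c divides h. Since h > 0, c ≤ h. Since c = d, d ≤ h. v < d, so v < h.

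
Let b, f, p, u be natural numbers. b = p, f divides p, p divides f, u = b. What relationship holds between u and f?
u = f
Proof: u = b and b = p, thus u = p. p divides f and f divides p, so p = f. u = p, so u = f.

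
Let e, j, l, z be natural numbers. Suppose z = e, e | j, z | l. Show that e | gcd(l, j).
From z = e and z | l, e | l. Since e | j, e | gcd(l, j).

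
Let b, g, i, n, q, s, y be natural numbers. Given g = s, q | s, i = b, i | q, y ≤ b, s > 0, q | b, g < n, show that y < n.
Because i = b and i | q, b | q. q | b, so b = q. y ≤ b, so y ≤ q. From q | s and s > 0, q ≤ s. y ≤ q, so y ≤ s. g = s and g < n, thus s < n. y ≤ s, so y < n.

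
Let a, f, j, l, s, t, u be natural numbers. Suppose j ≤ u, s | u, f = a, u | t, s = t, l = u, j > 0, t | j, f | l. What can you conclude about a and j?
a | j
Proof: From s = t and s | u, t | u. Since u | t, t = u. t | j and j > 0, therefore t ≤ j. t = u, so u ≤ j. Since j ≤ u, u = j. l = u, so l = j. f | l, so f | j. Since f = a, a | j.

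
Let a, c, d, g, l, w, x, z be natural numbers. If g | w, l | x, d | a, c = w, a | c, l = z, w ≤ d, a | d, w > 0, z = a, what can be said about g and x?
g | x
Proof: From l = z and z = a, l = a. Since c = w and a | c, a | w. From w > 0, a ≤ w. d | a and a | d, thus d = a. w ≤ d, so w ≤ a. Since a ≤ w, a = w. Since l = a, l = w. Since l | x, w | x. Since g | w, g | x.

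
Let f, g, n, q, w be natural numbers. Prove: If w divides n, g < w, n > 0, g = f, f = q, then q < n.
g = f and f = q, so g = q. w divides n and n > 0, thus w ≤ n. g < w, so g < n. g = q, so q < n.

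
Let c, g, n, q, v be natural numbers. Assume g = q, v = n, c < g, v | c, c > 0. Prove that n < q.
Since v = n and v | c, n | c. c > 0, so n ≤ c. Since c < g, n < g. g = q, so n < q.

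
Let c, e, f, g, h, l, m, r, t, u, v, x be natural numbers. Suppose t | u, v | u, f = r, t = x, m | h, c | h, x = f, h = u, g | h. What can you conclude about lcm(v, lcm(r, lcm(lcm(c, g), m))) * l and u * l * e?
lcm(v, lcm(r, lcm(lcm(c, g), m))) * l | u * l * e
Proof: Since x = f and f = r, x = r. Because t = x and t | u, x | u. From x = r, r | u. c | h and g | h, hence lcm(c, g) | h. m | h, so lcm(lcm(c, g), m) | h. Since h = u, lcm(lcm(c, g), m) | u. Since r | u, lcm(r, lcm(lcm(c, g), m)) | u. Since v | u, lcm(v, lcm(r, lcm(lcm(c, g), m))) | u. Then lcm(v, lcm(r, lcm(lcm(c, g), m))) * l | u * l. Then lcm(v, lcm(r, lcm(lcm(c, g), m))) * l | u * l * e.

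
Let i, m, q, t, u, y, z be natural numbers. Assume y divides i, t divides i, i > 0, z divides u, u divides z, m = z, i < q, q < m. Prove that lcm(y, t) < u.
Because y divides i and t divides i, lcm(y, t) divides i. i > 0, so lcm(y, t) ≤ i. From z divides u and u divides z, z = u. From i < q and q < m, i < m. Since m = z, i < z. z = u, so i < u. Since lcm(y, t) ≤ i, lcm(y, t) < u.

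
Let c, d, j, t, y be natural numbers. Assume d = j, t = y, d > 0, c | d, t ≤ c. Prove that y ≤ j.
t = y and t ≤ c, therefore y ≤ c. From c | d and d > 0, c ≤ d. Since y ≤ c, y ≤ d. d = j, so y ≤ j.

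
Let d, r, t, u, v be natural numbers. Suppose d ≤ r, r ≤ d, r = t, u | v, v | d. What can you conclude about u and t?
u | t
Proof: d ≤ r and r ≤ d, thus d = r. Because r = t, d = t. u | v and v | d, therefore u | d. Since d = t, u | t.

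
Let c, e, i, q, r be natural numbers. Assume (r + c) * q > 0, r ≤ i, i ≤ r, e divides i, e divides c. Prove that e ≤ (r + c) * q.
i ≤ r and r ≤ i, thus i = r. Since e divides i, e divides r. Since e divides c, e divides r + c. Then e divides (r + c) * q. (r + c) * q > 0, so e ≤ (r + c) * q.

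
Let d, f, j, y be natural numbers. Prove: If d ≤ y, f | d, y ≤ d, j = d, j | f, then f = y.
Since j = d and j | f, d | f. f | d, so f = d. d ≤ y and y ≤ d, thus d = y. f = d, so f = y.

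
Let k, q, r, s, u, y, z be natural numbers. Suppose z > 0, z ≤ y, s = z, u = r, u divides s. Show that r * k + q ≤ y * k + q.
Because s = z and u divides s, u divides z. z > 0, so u ≤ z. u = r, so r ≤ z. Since z ≤ y, r ≤ y. By multiplying by a non-negative, r * k ≤ y * k. Then r * k + q ≤ y * k + q.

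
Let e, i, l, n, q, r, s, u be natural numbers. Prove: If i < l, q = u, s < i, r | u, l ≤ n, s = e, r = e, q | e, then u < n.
r = e and r | u, thus e | u. Since q = u and q | e, u | e. Since e | u, e = u. Since s = e, s = u. i < l and l ≤ n, so i < n. Since s < i, s < n. Since s = u, u < n.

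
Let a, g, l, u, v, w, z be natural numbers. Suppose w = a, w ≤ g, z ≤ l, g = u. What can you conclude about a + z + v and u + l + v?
a + z + v ≤ u + l + v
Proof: w = a and w ≤ g, hence a ≤ g. Since g = u, a ≤ u. z ≤ l, so a + z ≤ u + l. Then a + z + v ≤ u + l + v.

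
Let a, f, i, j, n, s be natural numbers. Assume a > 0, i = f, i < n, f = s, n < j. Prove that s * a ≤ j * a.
Because i = f and f = s, i = s. i < n and n < j, hence i < j. i = s, so s < j. Because a > 0, by multiplying by a positive, s * a < j * a. Then s * a ≤ j * a.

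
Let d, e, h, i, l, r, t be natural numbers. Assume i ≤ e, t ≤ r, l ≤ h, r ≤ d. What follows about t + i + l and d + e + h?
t + i + l ≤ d + e + h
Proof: t ≤ r and r ≤ d, hence t ≤ d. i ≤ e and l ≤ h, thus i + l ≤ e + h. Since t ≤ d, t + i + l ≤ d + e + h.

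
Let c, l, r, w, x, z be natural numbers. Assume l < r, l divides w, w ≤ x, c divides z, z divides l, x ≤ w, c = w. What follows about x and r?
x < r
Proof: c = w and c divides z, thus w divides z. z divides l, so w divides l. Since l divides w, l = w. w ≤ x and x ≤ w, hence w = x. l = w, so l = x. Since l < r, x < r.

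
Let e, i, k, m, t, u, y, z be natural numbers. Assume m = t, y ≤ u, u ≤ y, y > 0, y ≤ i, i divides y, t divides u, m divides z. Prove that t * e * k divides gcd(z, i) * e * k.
Because m = t and m divides z, t divides z. Because i divides y and y > 0, i ≤ y. Since y ≤ i, y = i. u ≤ y and y ≤ u, thus u = y. t divides u, so t divides y. From y = i, t divides i. Because t divides z, t divides gcd(z, i). Then t * e divides gcd(z, i) * e. Then t * e * k divides gcd(z, i) * e * k.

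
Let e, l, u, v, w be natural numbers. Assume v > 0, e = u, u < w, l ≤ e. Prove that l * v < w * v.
e = u and l ≤ e, so l ≤ u. Since u < w, l < w. Since v > 0, l * v < w * v.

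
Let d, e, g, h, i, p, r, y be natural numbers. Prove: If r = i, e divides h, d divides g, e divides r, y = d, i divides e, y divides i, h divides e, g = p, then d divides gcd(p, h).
g = p and d divides g, thus d divides p. r = i and e divides r, so e divides i. Since i divides e, i = e. e divides h and h divides e, so e = h. Since i = e, i = h. From y = d and y divides i, d divides i. i = h, so d divides h. d divides p, so d divides gcd(p, h).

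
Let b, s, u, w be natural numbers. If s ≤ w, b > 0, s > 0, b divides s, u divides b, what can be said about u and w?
u ≤ w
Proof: Since u divides b and b > 0, u ≤ b. b divides s and s > 0, thus b ≤ s. Since u ≤ b, u ≤ s. Because s ≤ w, u ≤ w.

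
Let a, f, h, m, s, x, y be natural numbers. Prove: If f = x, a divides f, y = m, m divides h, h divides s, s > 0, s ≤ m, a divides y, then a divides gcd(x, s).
From f = x and a divides f, a divides x. Because m divides h and h divides s, m divides s. s > 0, so m ≤ s. Since s ≤ m, m = s. y = m, so y = s. a divides y, so a divides s. Since a divides x, a divides gcd(x, s).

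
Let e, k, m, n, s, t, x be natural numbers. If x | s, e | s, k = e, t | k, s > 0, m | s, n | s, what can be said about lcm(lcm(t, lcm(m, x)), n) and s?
lcm(lcm(t, lcm(m, x)), n) ≤ s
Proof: Since k = e and t | k, t | e. e | s, so t | s. m | s and x | s, hence lcm(m, x) | s. t | s, so lcm(t, lcm(m, x)) | s. n | s, so lcm(lcm(t, lcm(m, x)), n) | s. s > 0, so lcm(lcm(t, lcm(m, x)), n) ≤ s.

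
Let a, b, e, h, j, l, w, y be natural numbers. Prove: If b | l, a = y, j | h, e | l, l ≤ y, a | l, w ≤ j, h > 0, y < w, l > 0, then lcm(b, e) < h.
From a | l and l > 0, a ≤ l. Since a = y, y ≤ l. Since l ≤ y, l = y. b | l and e | l, so lcm(b, e) | l. Since l > 0, lcm(b, e) ≤ l. Since l = y, lcm(b, e) ≤ y. y < w, so lcm(b, e) < w. Since j | h and h > 0, j ≤ h. Since w ≤ j, w ≤ h. Since lcm(b, e) < w, lcm(b, e) < h.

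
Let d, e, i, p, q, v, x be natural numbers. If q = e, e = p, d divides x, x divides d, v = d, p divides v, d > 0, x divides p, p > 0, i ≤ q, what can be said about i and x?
i ≤ x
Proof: q = e and e = p, therefore q = p. d divides x and x divides d, thus d = x. From v = d and p divides v, p divides d. d > 0, so p ≤ d. d = x, so p ≤ x. x divides p and p > 0, therefore x ≤ p. Because p ≤ x, p = x. q = p, so q = x. Because i ≤ q, i ≤ x.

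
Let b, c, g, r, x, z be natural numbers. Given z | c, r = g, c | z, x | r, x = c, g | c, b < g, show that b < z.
x = c and x | r, therefore c | r. r = g, so c | g. Since g | c, g = c. c | z and z | c, hence c = z. Since g = c, g = z. b < g, so b < z.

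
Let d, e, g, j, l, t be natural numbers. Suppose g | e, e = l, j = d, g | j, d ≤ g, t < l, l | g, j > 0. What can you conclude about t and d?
t < d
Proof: Since e = l and g | e, g | l. Since l | g, l = g. g | j and j > 0, so g ≤ j. j = d, so g ≤ d. Since d ≤ g, g = d. l = g, so l = d. t < l, so t < d.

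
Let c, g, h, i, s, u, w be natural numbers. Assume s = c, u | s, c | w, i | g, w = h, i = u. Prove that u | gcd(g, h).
i = u and i | g, thus u | g. From s = c and u | s, u | c. w = h and c | w, therefore c | h. Since u | c, u | h. Since u | g, u | gcd(g, h).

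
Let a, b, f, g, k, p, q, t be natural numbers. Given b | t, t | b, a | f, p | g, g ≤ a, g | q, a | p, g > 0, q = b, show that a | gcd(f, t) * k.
Since a | p and p | g, a | g. g > 0, so a ≤ g. g ≤ a, so g = a. b | t and t | b, hence b = t. q = b and g | q, hence g | b. b = t, so g | t. g = a, so a | t. Since a | f, a | gcd(f, t). Then a | gcd(f, t) * k.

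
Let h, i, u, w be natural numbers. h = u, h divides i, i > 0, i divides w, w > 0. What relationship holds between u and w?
u ≤ w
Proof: h = u and h divides i, therefore u divides i. Since i > 0, u ≤ i. i divides w and w > 0, therefore i ≤ w. Because u ≤ i, u ≤ w.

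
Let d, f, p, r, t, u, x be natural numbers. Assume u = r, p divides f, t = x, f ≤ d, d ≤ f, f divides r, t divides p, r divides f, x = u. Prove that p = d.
r divides f and f divides r, hence r = f. From t = x and x = u, t = u. From t divides p, u divides p. Since u = r, r divides p. r = f, so f divides p. Since p divides f, p = f. From f ≤ d and d ≤ f, f = d. Since p = f, p = d.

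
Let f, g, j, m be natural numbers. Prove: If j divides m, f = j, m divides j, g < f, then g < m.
j divides m and m divides j, thus j = m. f = j, so f = m. Since g < f, g < m.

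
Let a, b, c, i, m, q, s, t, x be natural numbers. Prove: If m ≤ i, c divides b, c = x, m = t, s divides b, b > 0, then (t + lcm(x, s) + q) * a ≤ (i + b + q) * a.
From m = t and m ≤ i, t ≤ i. Since c = x and c divides b, x divides b. Because s divides b, lcm(x, s) divides b. b > 0, so lcm(x, s) ≤ b. Then lcm(x, s) + q ≤ b + q. t ≤ i, so t + lcm(x, s) + q ≤ i + b + q. By multiplying by a non-negative, (t + lcm(x, s) + q) * a ≤ (i + b + q) * a.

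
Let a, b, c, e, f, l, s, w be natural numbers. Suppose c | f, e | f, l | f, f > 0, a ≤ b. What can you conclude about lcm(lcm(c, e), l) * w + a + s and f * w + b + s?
lcm(lcm(c, e), l) * w + a + s ≤ f * w + b + s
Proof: Because c | f and e | f, lcm(c, e) | f. Since l | f, lcm(lcm(c, e), l) | f. f > 0, so lcm(lcm(c, e), l) ≤ f. Then lcm(lcm(c, e), l) * w ≤ f * w. a ≤ b, so lcm(lcm(c, e), l) * w + a ≤ f * w + b. Then lcm(lcm(c, e), l) * w + a + s ≤ f * w + b + s.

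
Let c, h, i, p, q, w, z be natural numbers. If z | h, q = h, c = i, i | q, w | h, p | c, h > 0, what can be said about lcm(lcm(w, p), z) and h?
lcm(lcm(w, p), z) ≤ h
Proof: c = i and p | c, hence p | i. From q = h and i | q, i | h. Since p | i, p | h. Since w | h, lcm(w, p) | h. z | h, so lcm(lcm(w, p), z) | h. Since h > 0, lcm(lcm(w, p), z) ≤ h.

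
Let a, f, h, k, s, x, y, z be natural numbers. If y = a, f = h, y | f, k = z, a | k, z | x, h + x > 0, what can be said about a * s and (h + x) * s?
a * s ≤ (h + x) * s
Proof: Because f = h and y | f, y | h. Since y = a, a | h. Since k = z and a | k, a | z. z | x, so a | x. Since a | h, a | h + x. Since h + x > 0, a ≤ h + x. Then a * s ≤ (h + x) * s.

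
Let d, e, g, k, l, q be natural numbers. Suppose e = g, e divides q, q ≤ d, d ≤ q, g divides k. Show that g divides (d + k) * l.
q ≤ d and d ≤ q, thus q = d. e = g and e divides q, hence g divides q. Since q = d, g divides d. g divides k, so g divides d + k. Then g divides (d + k) * l.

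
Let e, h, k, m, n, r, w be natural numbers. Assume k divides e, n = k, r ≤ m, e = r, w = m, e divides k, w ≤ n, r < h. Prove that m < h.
k divides e and e divides k, therefore k = e. Since n = k, n = e. Since e = r, n = r. w ≤ n, so w ≤ r. w = m, so m ≤ r. From r ≤ m, r = m. Since r < h, m < h.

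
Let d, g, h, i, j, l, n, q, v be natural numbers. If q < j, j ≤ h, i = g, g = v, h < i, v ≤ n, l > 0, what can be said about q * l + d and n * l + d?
q * l + d < n * l + d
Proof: q < j and j ≤ h, therefore q < h. i = g and g = v, therefore i = v. Since h < i, h < v. v ≤ n, so h < n. Because q < h, q < n. Combined with l > 0, by multiplying by a positive, q * l < n * l. Then q * l + d < n * l + d.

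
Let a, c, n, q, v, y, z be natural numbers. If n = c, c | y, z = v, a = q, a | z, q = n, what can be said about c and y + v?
c | y + v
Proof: q = n and n = c, hence q = c. z = v and a | z, hence a | v. Since a = q, q | v. q = c, so c | v. c | y, so c | y + v.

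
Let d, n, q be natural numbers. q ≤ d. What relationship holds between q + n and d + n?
q + n ≤ d + n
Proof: Because q ≤ d, by adding to both sides, q + n ≤ d + n.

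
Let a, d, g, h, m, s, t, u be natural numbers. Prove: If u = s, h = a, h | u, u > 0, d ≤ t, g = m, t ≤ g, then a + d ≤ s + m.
Since h | u and u > 0, h ≤ u. h = a, so a ≤ u. u = s, so a ≤ s. g = m and t ≤ g, thus t ≤ m. d ≤ t, so d ≤ m. a ≤ s, so a + d ≤ s + m.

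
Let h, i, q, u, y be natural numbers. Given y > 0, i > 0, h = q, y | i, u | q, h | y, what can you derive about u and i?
u ≤ i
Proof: h = q and h | y, hence q | y. Since u | q, u | y. y > 0, so u ≤ y. Because y | i and i > 0, y ≤ i. u ≤ y, so u ≤ i.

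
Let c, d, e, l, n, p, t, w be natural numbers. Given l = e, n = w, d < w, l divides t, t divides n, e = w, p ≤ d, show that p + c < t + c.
Since l = e and e = w, l = w. Since l divides t, w divides t. n = w and t divides n, hence t divides w. w divides t, so w = t. Since p ≤ d and d < w, p < w. w = t, so p < t. Then p + c < t + c.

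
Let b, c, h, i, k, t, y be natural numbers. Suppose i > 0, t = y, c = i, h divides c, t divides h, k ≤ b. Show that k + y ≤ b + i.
c = i and h divides c, so h divides i. t divides h, so t divides i. i > 0, so t ≤ i. From t = y, y ≤ i. k ≤ b, so k + y ≤ b + i.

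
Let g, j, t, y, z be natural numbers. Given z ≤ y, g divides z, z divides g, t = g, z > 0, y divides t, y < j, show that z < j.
g divides z and z divides g, therefore g = z. Since t = g, t = z. From y divides t, y divides z. z > 0, so y ≤ z. z ≤ y, so y = z. y < j, so z < j.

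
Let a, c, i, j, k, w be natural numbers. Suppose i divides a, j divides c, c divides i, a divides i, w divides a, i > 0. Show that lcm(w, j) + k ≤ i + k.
Since a divides i and i divides a, a = i. From w divides a, w divides i. j divides c and c divides i, thus j divides i. w divides i, so lcm(w, j) divides i. From i > 0, lcm(w, j) ≤ i. Then lcm(w, j) + k ≤ i + k.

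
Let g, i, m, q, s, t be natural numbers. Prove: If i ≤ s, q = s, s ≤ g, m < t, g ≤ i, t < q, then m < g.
Since g ≤ i and i ≤ s, g ≤ s. s ≤ g, so s = g. Since q = s, q = g. t < q, so t < g. From m < t, m < g.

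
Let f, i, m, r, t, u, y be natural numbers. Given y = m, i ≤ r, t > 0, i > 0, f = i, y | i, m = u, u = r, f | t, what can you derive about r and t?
r ≤ t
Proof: From m = u and u = r, m = r. From y = m and y | i, m | i. From m = r, r | i. Since i > 0, r ≤ i. i ≤ r, so i = r. Since f = i and f | t, i | t. Since t > 0, i ≤ t. Since i = r, r ≤ t.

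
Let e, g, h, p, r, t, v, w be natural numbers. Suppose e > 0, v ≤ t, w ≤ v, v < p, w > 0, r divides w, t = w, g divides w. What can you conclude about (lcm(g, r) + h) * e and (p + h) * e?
(lcm(g, r) + h) * e < (p + h) * e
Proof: g divides w and r divides w, hence lcm(g, r) divides w. Since w > 0, lcm(g, r) ≤ w. t = w and v ≤ t, thus v ≤ w. w ≤ v, so v = w. Since v < p, w < p. Since lcm(g, r) ≤ w, lcm(g, r) < p. Then lcm(g, r) + h < p + h. Since e > 0, by multiplying by a positive, (lcm(g, r) + h) * e < (p + h) * e.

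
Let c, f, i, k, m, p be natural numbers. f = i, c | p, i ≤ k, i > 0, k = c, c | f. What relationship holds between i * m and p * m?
i * m | p * m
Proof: f = i and c | f, therefore c | i. Since i > 0, c ≤ i. Because k = c and i ≤ k, i ≤ c. From c ≤ i, c = i. Since c | p, i | p. Then i * m | p * m.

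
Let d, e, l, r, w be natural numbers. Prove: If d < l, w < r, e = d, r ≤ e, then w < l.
w < r and r ≤ e, therefore w < e. From e = d, w < d. Since d < l, w < l.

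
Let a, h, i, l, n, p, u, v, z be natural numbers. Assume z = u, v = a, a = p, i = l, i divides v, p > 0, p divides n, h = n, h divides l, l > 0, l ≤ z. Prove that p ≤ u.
v = a and a = p, hence v = p. i = l and i divides v, hence l divides v. Since v = p, l divides p. Since p > 0, l ≤ p. h = n and h divides l, hence n divides l. From p divides n, p divides l. Since l > 0, p ≤ l. From l ≤ p, l = p. l ≤ z, so p ≤ z. z = u, so p ≤ u.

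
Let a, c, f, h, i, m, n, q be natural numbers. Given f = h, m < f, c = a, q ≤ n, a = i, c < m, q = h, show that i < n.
c = a and a = i, so c = i. c < m and m < f, hence c < f. Since f = h, c < h. Since q = h and q ≤ n, h ≤ n. Since c < h, c < n. c = i, so i < n.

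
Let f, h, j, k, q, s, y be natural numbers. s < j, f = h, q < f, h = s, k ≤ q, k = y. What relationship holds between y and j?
y < j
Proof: Since f = h and h = s, f = s. Since q < f, q < s. k ≤ q, so k < s. Since s < j, k < j. Since k = y, y < j.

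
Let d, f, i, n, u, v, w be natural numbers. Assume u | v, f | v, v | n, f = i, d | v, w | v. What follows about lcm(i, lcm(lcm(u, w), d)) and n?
lcm(i, lcm(lcm(u, w), d)) | n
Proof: f = i and f | v, hence i | v. u | v and w | v, hence lcm(u, w) | v. Because d | v, lcm(lcm(u, w), d) | v. Since i | v, lcm(i, lcm(lcm(u, w), d)) | v. v | n, so lcm(i, lcm(lcm(u, w), d)) | n.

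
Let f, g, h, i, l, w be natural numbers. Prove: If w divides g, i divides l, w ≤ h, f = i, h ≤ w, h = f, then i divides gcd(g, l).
From w ≤ h and h ≤ w, w = h. h = f, so w = f. Since w divides g, f divides g. Because f = i, i divides g. Since i divides l, i divides gcd(g, l).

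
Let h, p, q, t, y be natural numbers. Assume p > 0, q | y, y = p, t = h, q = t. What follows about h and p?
h ≤ p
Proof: From q = t and t = h, q = h. y = p and q | y, so q | p. From p > 0, q ≤ p. Since q = h, h ≤ p.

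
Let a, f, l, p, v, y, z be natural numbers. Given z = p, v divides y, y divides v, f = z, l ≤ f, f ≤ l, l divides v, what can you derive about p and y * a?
p divides y * a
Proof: Since f = z and z = p, f = p. From v divides y and y divides v, v = y. Since l ≤ f and f ≤ l, l = f. l divides v, so f divides v. v = y, so f divides y. Since f = p, p divides y. Then p divides y * a.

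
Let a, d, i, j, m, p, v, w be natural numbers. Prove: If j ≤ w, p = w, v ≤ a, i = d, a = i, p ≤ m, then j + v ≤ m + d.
Because p = w and p ≤ m, w ≤ m. From j ≤ w, j ≤ m. a = i and v ≤ a, so v ≤ i. Since i = d, v ≤ d. j ≤ m, so j + v ≤ m + d.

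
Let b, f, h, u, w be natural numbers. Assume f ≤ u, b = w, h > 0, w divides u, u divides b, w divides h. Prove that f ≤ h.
Since b = w and u divides b, u divides w. Since w divides u, w = u. Since w divides h, u divides h. Since h > 0, u ≤ h. Since f ≤ u, f ≤ h.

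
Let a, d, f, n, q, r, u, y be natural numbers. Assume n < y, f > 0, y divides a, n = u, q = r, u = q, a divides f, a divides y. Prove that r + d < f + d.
n = u and u = q, so n = q. n < y, so q < y. q = r, so r < y. From a divides y and y divides a, a = y. a divides f, so y divides f. Since f > 0, y ≤ f. r < y, so r < f. Then r + d < f + d.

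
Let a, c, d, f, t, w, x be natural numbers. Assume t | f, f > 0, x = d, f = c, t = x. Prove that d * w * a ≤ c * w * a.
Since t = x and x = d, t = d. t | f and f > 0, thus t ≤ f. From f = c, t ≤ c. Since t = d, d ≤ c. Then d * w ≤ c * w. Then d * w * a ≤ c * w * a.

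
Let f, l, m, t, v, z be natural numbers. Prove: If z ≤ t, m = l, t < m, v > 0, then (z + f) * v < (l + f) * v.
Because m = l and t < m, t < l. z ≤ t, so z < l. Then z + f < l + f. v > 0, so (z + f) * v < (l + f) * v.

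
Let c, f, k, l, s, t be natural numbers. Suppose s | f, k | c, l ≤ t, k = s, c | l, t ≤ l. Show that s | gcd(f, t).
k = s and k | c, so s | c. From l ≤ t and t ≤ l, l = t. Since c | l, c | t. s | c, so s | t. Because s | f, s | gcd(f, t).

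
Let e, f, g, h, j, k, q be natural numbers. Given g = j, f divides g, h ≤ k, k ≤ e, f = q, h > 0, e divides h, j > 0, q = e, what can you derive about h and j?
h ≤ j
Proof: From e divides h and h > 0, e ≤ h. Because h ≤ k and k ≤ e, h ≤ e. e ≤ h, so e = h. Since f = q and q = e, f = e. g = j and f divides g, hence f divides j. f = e, so e divides j. Since j > 0, e ≤ j. e = h, so h ≤ j.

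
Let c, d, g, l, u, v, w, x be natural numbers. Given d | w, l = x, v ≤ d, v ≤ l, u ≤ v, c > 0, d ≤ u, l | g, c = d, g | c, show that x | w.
d ≤ u and u ≤ v, hence d ≤ v. Since v ≤ d, v = d. v ≤ l, so d ≤ l. l | g and g | c, therefore l | c. c > 0, so l ≤ c. Since c = d, l ≤ d. Since d ≤ l, d = l. l = x, so d = x. Since d | w, x | w.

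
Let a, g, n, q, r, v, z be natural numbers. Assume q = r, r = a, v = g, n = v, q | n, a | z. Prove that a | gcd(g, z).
q = r and r = a, thus q = a. n = v and q | n, therefore q | v. Since v = g, q | g. q = a, so a | g. Since a | z, a | gcd(g, z).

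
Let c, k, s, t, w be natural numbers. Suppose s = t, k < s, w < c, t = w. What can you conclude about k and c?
k < c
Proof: s = t and t = w, so s = w. k < s, so k < w. w < c, so k < c.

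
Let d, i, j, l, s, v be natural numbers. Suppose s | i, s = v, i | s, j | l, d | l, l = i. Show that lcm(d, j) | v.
From i | s and s | i, i = s. From l = i, l = s. s = v, so l = v. d | l and j | l, therefore lcm(d, j) | l. Since l = v, lcm(d, j) | v.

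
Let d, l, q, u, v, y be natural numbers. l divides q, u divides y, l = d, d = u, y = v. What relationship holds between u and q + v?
u divides q + v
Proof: l = d and d = u, therefore l = u. Since l divides q, u divides q. y = v and u divides y, therefore u divides v. Since u divides q, u divides q + v.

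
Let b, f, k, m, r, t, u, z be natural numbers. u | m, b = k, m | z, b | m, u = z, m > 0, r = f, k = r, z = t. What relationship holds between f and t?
f ≤ t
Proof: Since b = k and k = r, b = r. r = f, so b = f. u = z and u | m, therefore z | m. m | z, so m = z. z = t, so m = t. Since b | m and m > 0, b ≤ m. Since m = t, b ≤ t. b = f, so f ≤ t.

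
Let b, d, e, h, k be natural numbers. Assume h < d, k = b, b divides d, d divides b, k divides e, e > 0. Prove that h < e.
Since b divides d and d divides b, b = d. Since k = b, k = d. Since k divides e, d divides e. From e > 0, d ≤ e. Since h < d, h < e.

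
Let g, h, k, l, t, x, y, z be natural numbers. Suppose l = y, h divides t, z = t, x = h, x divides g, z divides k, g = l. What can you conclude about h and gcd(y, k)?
h divides gcd(y, k)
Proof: Because g = l and l = y, g = y. Since x divides g, x divides y. x = h, so h divides y. Since z = t and z divides k, t divides k. h divides t, so h divides k. Since h divides y, h divides gcd(y, k).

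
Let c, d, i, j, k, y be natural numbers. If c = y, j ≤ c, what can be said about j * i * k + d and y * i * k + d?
j * i * k + d ≤ y * i * k + d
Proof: c = y and j ≤ c, hence j ≤ y. By multiplying by a non-negative, j * i ≤ y * i. By multiplying by a non-negative, j * i * k ≤ y * i * k. Then j * i * k + d ≤ y * i * k + d.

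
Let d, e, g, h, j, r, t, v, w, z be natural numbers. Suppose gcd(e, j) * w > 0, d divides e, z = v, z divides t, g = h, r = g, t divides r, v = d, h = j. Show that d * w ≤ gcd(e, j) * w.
Because g = h and h = j, g = j. r = g, so r = j. Because z = v and v = d, z = d. Since z divides t and t divides r, z divides r. z = d, so d divides r. From r = j, d divides j. d divides e, so d divides gcd(e, j). Then d * w divides gcd(e, j) * w. gcd(e, j) * w > 0, so d * w ≤ gcd(e, j) * w.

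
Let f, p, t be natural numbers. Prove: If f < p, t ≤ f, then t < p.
t ≤ f and f < p. By transitivity, t < p.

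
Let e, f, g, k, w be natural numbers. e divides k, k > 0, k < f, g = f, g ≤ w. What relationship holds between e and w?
e < w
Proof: e divides k and k > 0, therefore e ≤ k. g = f and g ≤ w, therefore f ≤ w. k < f, so k < w. Since e ≤ k, e < w.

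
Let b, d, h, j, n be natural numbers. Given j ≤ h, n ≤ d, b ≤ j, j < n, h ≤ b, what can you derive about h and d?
h < d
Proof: Since h ≤ b and b ≤ j, h ≤ j. j ≤ h, so j = h. j < n and n ≤ d, hence j < d. j = h, so h < d.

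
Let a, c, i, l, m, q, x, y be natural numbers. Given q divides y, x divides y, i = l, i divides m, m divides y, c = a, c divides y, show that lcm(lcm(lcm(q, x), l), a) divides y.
From q divides y and x divides y, lcm(q, x) divides y. i divides m and m divides y, therefore i divides y. i = l, so l divides y. Since lcm(q, x) divides y, lcm(lcm(q, x), l) divides y. c = a and c divides y, thus a divides y. Since lcm(lcm(q, x), l) divides y, lcm(lcm(lcm(q, x), l), a) divides y.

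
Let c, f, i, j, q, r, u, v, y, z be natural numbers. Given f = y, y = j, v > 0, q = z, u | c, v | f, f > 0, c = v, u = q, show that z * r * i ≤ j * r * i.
Since u = q and q = z, u = z. Because c = v and u | c, u | v. v > 0, so u ≤ v. v | f and f > 0, thus v ≤ f. From f = y, v ≤ y. Since u ≤ v, u ≤ y. From y = j, u ≤ j. Since u = z, z ≤ j. Then z * r ≤ j * r. Then z * r * i ≤ j * r * i.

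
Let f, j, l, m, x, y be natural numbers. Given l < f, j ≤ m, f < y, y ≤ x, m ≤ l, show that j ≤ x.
From j ≤ m and m ≤ l, j ≤ l. Since l < f, j < f. f < y and y ≤ x, so f < x. Because j < f, j < x. Then j ≤ x.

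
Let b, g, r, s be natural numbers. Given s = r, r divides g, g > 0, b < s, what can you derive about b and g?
b < g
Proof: Since s = r and b < s, b < r. r divides g and g > 0, thus r ≤ g. b < r, so b < g.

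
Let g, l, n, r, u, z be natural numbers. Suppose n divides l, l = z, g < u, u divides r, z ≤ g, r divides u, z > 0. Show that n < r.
l = z and n divides l, thus n divides z. Because z > 0, n ≤ z. u divides r and r divides u, hence u = r. g < u, so g < r. Since z ≤ g, z < r. Since n ≤ z, n < r.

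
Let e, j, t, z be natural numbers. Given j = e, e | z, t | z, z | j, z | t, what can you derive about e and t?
e = t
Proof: Because j = e and z | j, z | e. Since e | z, e = z. From z | t and t | z, z = t. e = z, so e = t.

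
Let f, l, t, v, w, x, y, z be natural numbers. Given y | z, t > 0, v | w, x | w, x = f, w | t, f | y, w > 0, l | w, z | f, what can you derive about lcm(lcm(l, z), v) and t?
lcm(lcm(l, z), v) ≤ t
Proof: f | y and y | z, hence f | z. z | f, so f = z. From x = f and x | w, f | w. Since f = z, z | w. Since l | w, lcm(l, z) | w. Since v | w, lcm(lcm(l, z), v) | w. Since w > 0, lcm(lcm(l, z), v) ≤ w. w | t and t > 0, so w ≤ t. lcm(lcm(l, z), v) ≤ w, so lcm(lcm(l, z), v) ≤ t.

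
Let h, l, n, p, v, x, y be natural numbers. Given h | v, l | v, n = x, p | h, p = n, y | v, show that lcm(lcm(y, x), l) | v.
Because p = n and n = x, p = x. p | h and h | v, hence p | v. p = x, so x | v. y | v, so lcm(y, x) | v. Because l | v, lcm(lcm(y, x), l) | v.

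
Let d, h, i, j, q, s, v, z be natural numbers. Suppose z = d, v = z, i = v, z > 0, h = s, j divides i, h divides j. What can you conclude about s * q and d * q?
s * q ≤ d * q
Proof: i = v and j divides i, hence j divides v. From h divides j, h divides v. Since v = z, h divides z. Since z > 0, h ≤ z. Since z = d, h ≤ d. Because h = s, s ≤ d. By multiplying by a non-negative, s * q ≤ d * q.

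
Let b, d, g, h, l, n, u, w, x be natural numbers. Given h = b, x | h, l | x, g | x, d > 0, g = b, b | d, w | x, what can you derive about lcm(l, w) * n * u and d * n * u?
lcm(l, w) * n * u ≤ d * n * u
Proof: Because h = b and x | h, x | b. g = b and g | x, hence b | x. Since x | b, x = b. l | x and w | x, hence lcm(l, w) | x. x = b, so lcm(l, w) | b. b | d, so lcm(l, w) | d. d > 0, so lcm(l, w) ≤ d. Then lcm(l, w) * n ≤ d * n. Then lcm(l, w) * n * u ≤ d * n * u.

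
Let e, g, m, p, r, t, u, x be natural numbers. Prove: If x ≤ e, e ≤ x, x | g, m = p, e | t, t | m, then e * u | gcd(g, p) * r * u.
x ≤ e and e ≤ x, therefore x = e. Since x | g, e | g. From e | t and t | m, e | m. Since m = p, e | p. e | g, so e | gcd(g, p). Then e | gcd(g, p) * r. Then e * u | gcd(g, p) * r * u.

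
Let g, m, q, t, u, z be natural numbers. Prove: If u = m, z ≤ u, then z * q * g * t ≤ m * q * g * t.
u = m and z ≤ u, therefore z ≤ m. Then z * q ≤ m * q. Then z * q * g ≤ m * q * g. Then z * q * g * t ≤ m * q * g * t.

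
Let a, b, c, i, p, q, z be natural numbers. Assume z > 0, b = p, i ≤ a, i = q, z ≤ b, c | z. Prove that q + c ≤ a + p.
i = q and i ≤ a, therefore q ≤ a. c | z and z > 0, therefore c ≤ z. b = p and z ≤ b, therefore z ≤ p. Since c ≤ z, c ≤ p. q ≤ a, so q + c ≤ a + p.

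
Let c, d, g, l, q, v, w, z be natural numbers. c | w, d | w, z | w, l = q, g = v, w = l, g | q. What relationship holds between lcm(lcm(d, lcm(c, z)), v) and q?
lcm(lcm(d, lcm(c, z)), v) | q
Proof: w = l and l = q, thus w = q. c | w and z | w, thus lcm(c, z) | w. d | w, so lcm(d, lcm(c, z)) | w. Since w = q, lcm(d, lcm(c, z)) | q. g = v and g | q, hence v | q. Because lcm(d, lcm(c, z)) | q, lcm(lcm(d, lcm(c, z)), v) | q.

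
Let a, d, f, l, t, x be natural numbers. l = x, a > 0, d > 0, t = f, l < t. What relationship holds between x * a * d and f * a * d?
x * a * d < f * a * d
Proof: t = f and l < t, thus l < f. l = x, so x < f. a > 0, so x * a < f * a. d > 0, so x * a * d < f * a * d.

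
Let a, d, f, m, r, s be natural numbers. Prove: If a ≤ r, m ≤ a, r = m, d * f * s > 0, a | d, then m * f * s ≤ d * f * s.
r = m and a ≤ r, hence a ≤ m. Since m ≤ a, a = m. a | d, so m | d. Then m * f | d * f. Then m * f * s | d * f * s. d * f * s > 0, so m * f * s ≤ d * f * s.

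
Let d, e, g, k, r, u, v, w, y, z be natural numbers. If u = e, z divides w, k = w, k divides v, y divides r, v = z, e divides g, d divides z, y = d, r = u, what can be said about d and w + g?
d divides w + g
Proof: v = z and k divides v, so k divides z. Since k = w, w divides z. Since z divides w, z = w. Since d divides z, d divides w. r = u and u = e, so r = e. y = d and y divides r, so d divides r. Since r = e, d divides e. Since e divides g, d divides g. Because d divides w, d divides w + g.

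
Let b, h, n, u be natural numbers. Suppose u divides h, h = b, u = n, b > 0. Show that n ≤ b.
From h = b and u divides h, u divides b. u = n, so n divides b. b > 0, so n ≤ b.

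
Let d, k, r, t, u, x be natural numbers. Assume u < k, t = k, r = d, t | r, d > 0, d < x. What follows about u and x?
u < x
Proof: Because r = d and t | r, t | d. t = k, so k | d. Since d > 0, k ≤ d. Since u < k, u < d. d < x, so u < x.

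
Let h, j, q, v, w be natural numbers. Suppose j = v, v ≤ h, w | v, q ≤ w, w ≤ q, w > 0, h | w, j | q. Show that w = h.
Because q ≤ w and w ≤ q, q = w. Because j = v and j | q, v | q. q = w, so v | w. w | v, so v = w. Since v ≤ h, w ≤ h. h | w and w > 0, so h ≤ w. Because w ≤ h, w = h.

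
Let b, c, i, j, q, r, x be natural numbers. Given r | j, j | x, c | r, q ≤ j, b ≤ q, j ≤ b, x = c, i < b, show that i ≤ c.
b ≤ q and q ≤ j, hence b ≤ j. Because j ≤ b, b = j. x = c and j | x, therefore j | c. c | r and r | j, thus c | j. j | c, so j = c. Since b = j, b = c. Since i < b, i < c. Then i ≤ c.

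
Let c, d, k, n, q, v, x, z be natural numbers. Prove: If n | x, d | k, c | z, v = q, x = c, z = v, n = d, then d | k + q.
z = v and v = q, so z = q. x = c and n | x, therefore n | c. Since c | z, n | z. n = d, so d | z. z = q, so d | q. Since d | k, d | k + q.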